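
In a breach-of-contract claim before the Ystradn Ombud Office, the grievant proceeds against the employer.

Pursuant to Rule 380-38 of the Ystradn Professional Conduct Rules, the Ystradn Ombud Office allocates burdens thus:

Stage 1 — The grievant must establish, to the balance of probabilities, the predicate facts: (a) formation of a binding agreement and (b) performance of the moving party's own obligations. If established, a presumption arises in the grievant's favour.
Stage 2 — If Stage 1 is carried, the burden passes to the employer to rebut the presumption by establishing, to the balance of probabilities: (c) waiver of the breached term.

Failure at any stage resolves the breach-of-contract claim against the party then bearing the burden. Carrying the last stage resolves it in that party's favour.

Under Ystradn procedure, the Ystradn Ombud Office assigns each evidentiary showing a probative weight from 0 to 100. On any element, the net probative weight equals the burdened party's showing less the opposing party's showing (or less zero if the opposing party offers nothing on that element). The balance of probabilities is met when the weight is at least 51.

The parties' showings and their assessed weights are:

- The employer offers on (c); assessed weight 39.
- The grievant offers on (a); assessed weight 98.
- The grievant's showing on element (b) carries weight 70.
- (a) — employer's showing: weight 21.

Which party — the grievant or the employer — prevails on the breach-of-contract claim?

grievant

At Stage 1 the grievant must meet the balance of probabilities (weight is at least 51): on (a) the weight is 98 less the opposing 21 gives net 77, ≥ 51, so (a) meets the standard; on (b) the weight is 70, ≥ 51, so (b) meets the standard.
  Stage 1 is satisfied; the onus moves to the employer.
At Stage 2 the employer must meet the balance of probabilities (weight is at least 51): on (c) the weight is 39, which does not reach 51, so (c) does not meet the standard.
  Not every element is met, so the employer fails to carry Stage 2.
The analysis ends at Stage 2; the grievant prevails.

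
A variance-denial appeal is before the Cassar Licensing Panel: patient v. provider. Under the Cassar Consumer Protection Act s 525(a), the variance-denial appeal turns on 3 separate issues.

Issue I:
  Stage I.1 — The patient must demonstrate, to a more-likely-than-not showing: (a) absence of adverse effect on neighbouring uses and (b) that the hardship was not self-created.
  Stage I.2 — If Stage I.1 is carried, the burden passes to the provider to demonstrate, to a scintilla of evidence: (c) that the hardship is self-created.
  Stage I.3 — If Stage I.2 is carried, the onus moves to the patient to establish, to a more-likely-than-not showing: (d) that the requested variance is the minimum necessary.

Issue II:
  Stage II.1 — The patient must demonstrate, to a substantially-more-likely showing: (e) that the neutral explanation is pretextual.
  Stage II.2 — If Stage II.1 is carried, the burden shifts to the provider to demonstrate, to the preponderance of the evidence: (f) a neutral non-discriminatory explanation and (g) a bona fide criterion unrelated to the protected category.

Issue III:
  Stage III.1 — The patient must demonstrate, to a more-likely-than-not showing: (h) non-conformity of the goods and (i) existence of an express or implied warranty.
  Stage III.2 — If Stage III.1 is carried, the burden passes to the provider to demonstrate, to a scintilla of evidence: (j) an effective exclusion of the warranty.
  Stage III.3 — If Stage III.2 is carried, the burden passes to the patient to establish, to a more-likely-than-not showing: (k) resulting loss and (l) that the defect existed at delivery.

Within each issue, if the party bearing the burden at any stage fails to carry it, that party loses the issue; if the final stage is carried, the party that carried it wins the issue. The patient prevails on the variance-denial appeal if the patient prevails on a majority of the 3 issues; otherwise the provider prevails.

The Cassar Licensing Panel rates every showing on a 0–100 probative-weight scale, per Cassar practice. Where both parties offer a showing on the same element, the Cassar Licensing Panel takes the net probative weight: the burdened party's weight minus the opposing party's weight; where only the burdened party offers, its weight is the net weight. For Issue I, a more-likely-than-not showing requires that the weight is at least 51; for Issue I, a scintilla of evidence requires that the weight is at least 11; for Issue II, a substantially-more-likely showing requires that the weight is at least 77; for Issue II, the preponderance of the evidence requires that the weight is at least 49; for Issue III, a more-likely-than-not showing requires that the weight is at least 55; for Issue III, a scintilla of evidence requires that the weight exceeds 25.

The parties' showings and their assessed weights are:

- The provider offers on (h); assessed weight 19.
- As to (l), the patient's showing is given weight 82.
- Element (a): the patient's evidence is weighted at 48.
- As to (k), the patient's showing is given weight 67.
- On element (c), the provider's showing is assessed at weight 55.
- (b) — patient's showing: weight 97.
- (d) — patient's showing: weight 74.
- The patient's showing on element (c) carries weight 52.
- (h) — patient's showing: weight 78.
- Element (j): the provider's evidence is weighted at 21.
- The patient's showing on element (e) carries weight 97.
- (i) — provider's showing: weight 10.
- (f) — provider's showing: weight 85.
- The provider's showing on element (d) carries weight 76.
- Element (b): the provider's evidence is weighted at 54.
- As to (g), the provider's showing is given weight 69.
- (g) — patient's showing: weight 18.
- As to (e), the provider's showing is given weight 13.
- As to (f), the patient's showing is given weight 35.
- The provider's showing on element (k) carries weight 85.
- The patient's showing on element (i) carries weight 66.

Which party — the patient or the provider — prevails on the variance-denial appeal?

— Issue I —
Stage I.1 — burden on patient; standard: a more-likely-than-not showing (weight is at least 51).
    (a): 48 < 51 [not met]
    (b): 97 − 54 = 43 < 51 [not met]
  Not every element is met, so the patient fails to carry Stage I.1.
The provider prevails on this issue.
— Issue II —
Stage II.1 (patient, a substantially-more-likely showing, weight is at least 77): (e) net 97−13=84 ≥ 77 — meets.
  Stage II.1 carried; the burden shifts to the provider.
Stage II.2 (provider, the preponderance of the evidence, weight is at least 49): (f) net 85−35=50 ≥ 49 — meets; (g) net 69−18=51 ≥ 49 — meets.
  Stage II.2 carried; the final stage is satisfied.
Every stage carried; the provider prevails on this issue.
— Issue III —
Stage III.1 (patient, a more-likely-than-not showing, weight is at least 55): (h) net 78−19=59 ≥ 55 — meets; (i) net 66−10=56 ≥ 55 — meets.
  The patient carries Stage III.1; the provider now bears the burden.
Stage III.2 (provider, a scintilla of evidence, weight exceeds 25): (j) 21 ≤ 25 — fails.
  Stage III.2 not carried; the provider fails its burden.
So the patient prevails on this issue.
Per-issue: Issue I → provider; Issue II → provider; Issue III → patient. The patient must prevail on a majority of issues; overall, the provider prevails.

provider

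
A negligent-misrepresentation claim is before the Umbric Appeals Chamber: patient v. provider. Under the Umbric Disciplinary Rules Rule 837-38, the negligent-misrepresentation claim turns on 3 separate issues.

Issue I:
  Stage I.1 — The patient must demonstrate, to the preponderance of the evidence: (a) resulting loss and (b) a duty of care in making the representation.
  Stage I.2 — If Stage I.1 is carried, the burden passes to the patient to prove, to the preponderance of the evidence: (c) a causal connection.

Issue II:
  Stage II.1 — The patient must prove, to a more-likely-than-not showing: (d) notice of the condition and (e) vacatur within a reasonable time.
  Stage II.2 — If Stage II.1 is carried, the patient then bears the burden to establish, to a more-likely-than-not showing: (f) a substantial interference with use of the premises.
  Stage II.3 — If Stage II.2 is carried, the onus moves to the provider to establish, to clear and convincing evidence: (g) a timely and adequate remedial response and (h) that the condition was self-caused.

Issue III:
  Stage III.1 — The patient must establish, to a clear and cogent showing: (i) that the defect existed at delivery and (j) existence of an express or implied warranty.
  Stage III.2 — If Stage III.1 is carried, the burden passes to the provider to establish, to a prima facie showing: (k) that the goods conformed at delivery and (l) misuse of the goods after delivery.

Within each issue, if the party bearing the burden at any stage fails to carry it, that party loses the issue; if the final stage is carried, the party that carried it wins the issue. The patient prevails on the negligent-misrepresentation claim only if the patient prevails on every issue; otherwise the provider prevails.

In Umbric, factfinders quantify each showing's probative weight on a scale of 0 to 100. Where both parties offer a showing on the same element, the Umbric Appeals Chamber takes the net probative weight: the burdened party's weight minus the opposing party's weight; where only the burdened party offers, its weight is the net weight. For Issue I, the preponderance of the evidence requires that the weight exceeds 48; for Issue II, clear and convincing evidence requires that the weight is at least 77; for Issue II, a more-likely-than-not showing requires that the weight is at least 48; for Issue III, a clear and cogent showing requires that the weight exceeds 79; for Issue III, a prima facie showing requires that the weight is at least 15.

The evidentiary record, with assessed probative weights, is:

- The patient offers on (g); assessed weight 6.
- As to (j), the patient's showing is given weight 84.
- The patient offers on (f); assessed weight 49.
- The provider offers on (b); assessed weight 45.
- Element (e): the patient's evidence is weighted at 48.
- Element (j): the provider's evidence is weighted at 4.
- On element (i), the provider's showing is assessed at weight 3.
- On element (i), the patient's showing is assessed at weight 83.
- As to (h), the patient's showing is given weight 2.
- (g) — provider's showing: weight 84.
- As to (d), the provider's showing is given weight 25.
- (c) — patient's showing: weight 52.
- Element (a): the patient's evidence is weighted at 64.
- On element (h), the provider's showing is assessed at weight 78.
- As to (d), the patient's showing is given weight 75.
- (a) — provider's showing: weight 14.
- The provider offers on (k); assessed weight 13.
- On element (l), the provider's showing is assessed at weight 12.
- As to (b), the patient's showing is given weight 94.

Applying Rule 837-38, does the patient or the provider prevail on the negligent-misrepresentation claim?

patient

— Issue I —
At Stage I.1 the patient must meet the preponderance of the evidence (weight exceeds 48): on (a) the weight is 64 less the opposing 14 gives net 50, > 48, so (a) meets the standard; on (b) the weight is 94 less the opposing 45 gives net 49, > 48, so (b) meets the standard.
  Stage I.1 is satisfied; the patient continues to bear the burden.
At Stage I.2 the patient must meet the preponderance of the evidence (weight exceeds 48): on (c) the weight is 52, > 48, so (c) meets the standard.
  All elements met at the final stage.
With every stage satisfied, the patient prevails on this issue.
— Issue II —
At Stage II.1 the patient must meet a more-likely-than-not showing (weight is at least 48): on (d) the weight is 75 less the opposing 25 gives net 50, ≥ 48, so (d) meets the standard; on (e) the weight is 48, ≥ 48, so (e) meets the standard.
  Stage II.1 carried; the burden remains with the patient.
At Stage II.2 the patient must meet a more-likely-than-not showing (weight is at least 48): on (f) the weight is 49, ≥ 48, so (f) meets the standard.
  Stage II.2 is satisfied; the onus moves to the provider.
At Stage II.3 the provider must meet clear and convincing evidence (weight is at least 77): on (g) the weight is 84 less the opposing 6 gives net 78, which does reach 77, so (g) meets the standard; on (h) the weight is 78 less the opposing 2 gives net 76, < 77, so (h) does not meet the standard.
  Stage II.3 not carried; the provider fails its burden.
The analysis ends at Stage II.3; the patient prevails on this issue.
— Issue III —
Stage III.1 (patient, a clear and cogent showing, weight exceeds 79): (i) net 83−3=80 > 79 — meets; (j) net 84−4=80 > 79 — meets.
  Stage III.1 carried; the burden shifts to the provider.
Stage III.2 (provider, a prima facie showing, weight is at least 15): (k) 13 < 15 — fails; (l) 12 < 15 — fails.
  The provider does not carry Stage III.2.
The patient prevails on this issue.
Per-issue: Issue I → patient; Issue II → patient; Issue III → patient. The patient must prevail on every issue; overall, the patient prevails.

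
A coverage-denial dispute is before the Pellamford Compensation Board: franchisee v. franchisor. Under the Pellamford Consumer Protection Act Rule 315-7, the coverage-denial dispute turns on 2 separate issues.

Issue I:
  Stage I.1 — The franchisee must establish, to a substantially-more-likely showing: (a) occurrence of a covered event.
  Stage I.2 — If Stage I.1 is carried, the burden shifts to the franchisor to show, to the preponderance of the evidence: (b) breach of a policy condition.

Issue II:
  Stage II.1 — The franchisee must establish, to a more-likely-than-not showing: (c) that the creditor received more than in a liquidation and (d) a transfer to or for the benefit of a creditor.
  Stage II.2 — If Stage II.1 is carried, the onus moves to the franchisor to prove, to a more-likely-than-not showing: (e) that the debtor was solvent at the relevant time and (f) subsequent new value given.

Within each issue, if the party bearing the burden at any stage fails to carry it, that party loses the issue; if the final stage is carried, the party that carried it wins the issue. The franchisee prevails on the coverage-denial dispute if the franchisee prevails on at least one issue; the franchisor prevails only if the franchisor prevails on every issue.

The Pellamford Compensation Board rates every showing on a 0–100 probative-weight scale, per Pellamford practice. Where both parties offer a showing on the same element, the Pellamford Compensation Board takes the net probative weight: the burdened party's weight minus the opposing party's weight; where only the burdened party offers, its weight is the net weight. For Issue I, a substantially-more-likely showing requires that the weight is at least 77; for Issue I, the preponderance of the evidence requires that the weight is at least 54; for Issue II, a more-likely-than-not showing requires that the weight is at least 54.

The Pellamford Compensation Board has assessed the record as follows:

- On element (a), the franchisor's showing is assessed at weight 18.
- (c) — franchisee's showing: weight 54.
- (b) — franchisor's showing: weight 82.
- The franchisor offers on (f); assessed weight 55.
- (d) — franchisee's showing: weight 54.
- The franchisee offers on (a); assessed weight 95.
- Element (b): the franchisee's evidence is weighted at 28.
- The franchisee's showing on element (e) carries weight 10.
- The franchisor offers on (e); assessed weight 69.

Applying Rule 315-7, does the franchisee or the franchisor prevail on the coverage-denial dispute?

— Issue I —
At Stage I.1 the franchisee must meet a substantially-more-likely showing (weight is at least 77): on (a) the weight is 95 less the opposing 18 gives net 77, ≥ 77, so (a) meets the standard.
  Stage I.1 is satisfied; the onus moves to the franchisor.
At Stage I.2 the franchisor must meet the preponderance of the evidence (weight is at least 54): on (b) the weight is 82 less the opposing 28 gives net 54, ≥ 54, so (b) meets the standard.
  All elements met at the final stage.
All stages carried — the franchisor prevails on this issue.
— Issue II —
At Stage II.1 the franchisee must meet a more-likely-than-not showing (weight is at least 54): on (c) the weight is 54, ≥ 54, so (c) meets the standard; on (d) the weight is 54, which does reach 54, so (d) meets the standard.
  Stage II.1 is satisfied; the onus moves to the franchisor.
At Stage II.2 the franchisor must meet a more-likely-than-not showing (weight is at least 54): on (e) the weight is 69 less the opposing 10 gives net 59, ≥ 54, so (e) meets the standard; on (f) the weight is 55, which does reach 54, so (f) meets the standard.
  Stage II.2 carried; the final stage is satisfied.
Every stage carried; the franchisor prevails on this issue.
Per-issue: Issue I → franchisor; Issue II → franchisor. The franchisee must prevail on at least one issue; overall, the franchisor prevails.

franchisor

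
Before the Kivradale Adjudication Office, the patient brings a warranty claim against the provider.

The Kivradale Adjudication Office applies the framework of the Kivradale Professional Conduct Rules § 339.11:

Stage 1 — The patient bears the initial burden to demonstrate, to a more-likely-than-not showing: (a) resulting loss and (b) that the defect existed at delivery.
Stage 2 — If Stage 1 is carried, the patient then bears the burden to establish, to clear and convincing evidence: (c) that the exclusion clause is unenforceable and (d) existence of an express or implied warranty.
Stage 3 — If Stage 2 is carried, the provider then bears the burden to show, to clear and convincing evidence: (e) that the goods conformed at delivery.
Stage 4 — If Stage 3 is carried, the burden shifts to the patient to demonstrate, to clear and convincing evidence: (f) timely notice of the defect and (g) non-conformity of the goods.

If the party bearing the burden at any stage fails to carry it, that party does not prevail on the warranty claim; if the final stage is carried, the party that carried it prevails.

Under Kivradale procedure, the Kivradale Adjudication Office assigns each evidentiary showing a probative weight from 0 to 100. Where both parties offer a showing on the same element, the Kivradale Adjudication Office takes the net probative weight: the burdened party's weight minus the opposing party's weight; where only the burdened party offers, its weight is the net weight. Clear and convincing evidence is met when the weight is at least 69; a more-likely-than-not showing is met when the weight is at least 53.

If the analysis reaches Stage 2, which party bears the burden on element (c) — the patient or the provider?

Stage 2's rule assigns the burden to the patient (to clear and convincing evidence).

patient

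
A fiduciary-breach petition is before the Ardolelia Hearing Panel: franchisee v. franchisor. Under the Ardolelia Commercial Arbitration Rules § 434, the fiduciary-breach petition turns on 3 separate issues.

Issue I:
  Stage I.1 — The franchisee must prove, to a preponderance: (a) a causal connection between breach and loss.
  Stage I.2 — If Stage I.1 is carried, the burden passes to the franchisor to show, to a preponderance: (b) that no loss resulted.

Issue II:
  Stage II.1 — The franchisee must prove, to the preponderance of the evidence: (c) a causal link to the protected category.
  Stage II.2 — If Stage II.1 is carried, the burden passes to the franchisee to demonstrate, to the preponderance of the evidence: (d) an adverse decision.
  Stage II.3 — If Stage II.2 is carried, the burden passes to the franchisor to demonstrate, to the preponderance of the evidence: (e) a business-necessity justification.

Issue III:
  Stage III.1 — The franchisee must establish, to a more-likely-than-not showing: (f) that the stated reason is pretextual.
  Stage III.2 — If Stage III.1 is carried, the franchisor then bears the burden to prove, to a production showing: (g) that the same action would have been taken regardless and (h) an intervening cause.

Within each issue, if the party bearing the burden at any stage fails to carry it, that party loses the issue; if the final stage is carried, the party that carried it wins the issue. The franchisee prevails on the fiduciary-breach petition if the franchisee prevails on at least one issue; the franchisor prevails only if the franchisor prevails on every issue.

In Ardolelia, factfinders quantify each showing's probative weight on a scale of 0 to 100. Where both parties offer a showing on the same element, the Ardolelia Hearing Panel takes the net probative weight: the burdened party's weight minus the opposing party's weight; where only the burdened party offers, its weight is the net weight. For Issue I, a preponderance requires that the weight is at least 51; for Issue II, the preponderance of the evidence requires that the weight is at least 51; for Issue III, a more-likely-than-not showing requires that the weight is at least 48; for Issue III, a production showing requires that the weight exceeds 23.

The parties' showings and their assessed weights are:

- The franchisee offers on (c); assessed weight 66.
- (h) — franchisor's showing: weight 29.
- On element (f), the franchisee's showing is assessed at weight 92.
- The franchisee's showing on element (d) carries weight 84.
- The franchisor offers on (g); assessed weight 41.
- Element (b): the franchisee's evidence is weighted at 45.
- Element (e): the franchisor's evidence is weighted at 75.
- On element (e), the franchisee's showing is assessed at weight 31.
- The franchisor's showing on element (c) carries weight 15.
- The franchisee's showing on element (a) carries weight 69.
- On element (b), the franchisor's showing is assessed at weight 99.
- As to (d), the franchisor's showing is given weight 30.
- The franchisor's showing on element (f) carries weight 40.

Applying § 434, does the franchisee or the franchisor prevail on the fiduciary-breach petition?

franchisee

— Issue I —
Stage I.1 (franchisee, a preponderance, weight is at least 51): (a) 69 ≥ 51 — meets.
  Stage I.1 is satisfied; the onus moves to the franchisor.
Stage I.2 (franchisor, a preponderance, weight is at least 51): (b) net 99−45=54 ≥ 51 — meets.
  The franchisor carries the last stage.
All stages carried — the franchisor prevails on this issue.
— Issue II —
Stage II.1 (franchisee, the preponderance of the evidence, weight is at least 51): (c) net 66−15=51 ≥ 51 — meets.
  Stage II.1 carried; the burden remains with the franchisee.
Stage II.2 (franchisee, the preponderance of the evidence, weight is at least 51): (d) net 84−30=54 ≥ 51 — meets.
  The franchisee carries Stage II.2; the franchisor now bears the burden.
Stage II.3 (franchisor, the preponderance of the evidence, weight is at least 51): (e) net 75−31=44 < 51 — fails.
  The franchisor does not carry Stage II.3.
The analysis ends at Stage II.3; the franchisee prevails on this issue.
— Issue III —
Stage III.1 (franchisee, a more-likely-than-not showing, weight is at least 48): (f) net 92−40=52 ≥ 48 — meets.
  The franchisee carries Stage III.1; the franchisor now bears the burden.
Stage III.2 (franchisor, a production showing, weight exceeds 23): (g) 41 > 23 — meets; (h) 29 > 23 — meets.
  The franchisor carries the last stage.
With every stage satisfied, the franchisor prevails on this issue.
Per-issue: Issue I → franchisor; Issue II → franchisee; Issue III → franchisor. The franchisee must prevail on at least one issue; overall, the franchisee prevails.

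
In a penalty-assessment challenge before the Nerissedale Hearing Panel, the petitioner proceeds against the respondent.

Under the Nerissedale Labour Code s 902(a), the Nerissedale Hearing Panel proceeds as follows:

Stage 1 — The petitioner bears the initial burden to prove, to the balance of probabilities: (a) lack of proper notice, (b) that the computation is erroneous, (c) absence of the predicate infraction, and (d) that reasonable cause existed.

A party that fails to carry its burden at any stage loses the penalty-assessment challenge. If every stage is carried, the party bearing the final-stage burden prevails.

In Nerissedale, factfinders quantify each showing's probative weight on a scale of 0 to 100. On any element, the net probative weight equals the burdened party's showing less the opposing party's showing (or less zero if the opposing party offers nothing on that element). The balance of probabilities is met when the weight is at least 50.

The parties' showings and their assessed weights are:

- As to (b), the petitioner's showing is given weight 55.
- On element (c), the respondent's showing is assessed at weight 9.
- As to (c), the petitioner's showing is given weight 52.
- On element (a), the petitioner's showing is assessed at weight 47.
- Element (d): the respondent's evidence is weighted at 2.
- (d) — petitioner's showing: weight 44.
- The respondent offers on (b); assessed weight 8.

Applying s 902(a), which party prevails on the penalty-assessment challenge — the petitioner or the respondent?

respondent

At Stage 1 the petitioner must meet the balance of probabilities (weight is at least 50): on (a) the weight is 47, < 50, so (a) does not meet the standard; on (b) the weight is 55 less the opposing 8 gives net 47, < 50, so (b) does not meet the standard; on (c) the weight is 52 less the opposing 9 gives net 43, which does not reach 50, so (c) does not meet the standard; on (d) the weight is 44 less the opposing 2 gives net 42, < 50, so (d) does not meet the standard.
  Stage 1 not carried; the petitioner fails its burden.
The analysis ends at Stage 1; the respondent prevails.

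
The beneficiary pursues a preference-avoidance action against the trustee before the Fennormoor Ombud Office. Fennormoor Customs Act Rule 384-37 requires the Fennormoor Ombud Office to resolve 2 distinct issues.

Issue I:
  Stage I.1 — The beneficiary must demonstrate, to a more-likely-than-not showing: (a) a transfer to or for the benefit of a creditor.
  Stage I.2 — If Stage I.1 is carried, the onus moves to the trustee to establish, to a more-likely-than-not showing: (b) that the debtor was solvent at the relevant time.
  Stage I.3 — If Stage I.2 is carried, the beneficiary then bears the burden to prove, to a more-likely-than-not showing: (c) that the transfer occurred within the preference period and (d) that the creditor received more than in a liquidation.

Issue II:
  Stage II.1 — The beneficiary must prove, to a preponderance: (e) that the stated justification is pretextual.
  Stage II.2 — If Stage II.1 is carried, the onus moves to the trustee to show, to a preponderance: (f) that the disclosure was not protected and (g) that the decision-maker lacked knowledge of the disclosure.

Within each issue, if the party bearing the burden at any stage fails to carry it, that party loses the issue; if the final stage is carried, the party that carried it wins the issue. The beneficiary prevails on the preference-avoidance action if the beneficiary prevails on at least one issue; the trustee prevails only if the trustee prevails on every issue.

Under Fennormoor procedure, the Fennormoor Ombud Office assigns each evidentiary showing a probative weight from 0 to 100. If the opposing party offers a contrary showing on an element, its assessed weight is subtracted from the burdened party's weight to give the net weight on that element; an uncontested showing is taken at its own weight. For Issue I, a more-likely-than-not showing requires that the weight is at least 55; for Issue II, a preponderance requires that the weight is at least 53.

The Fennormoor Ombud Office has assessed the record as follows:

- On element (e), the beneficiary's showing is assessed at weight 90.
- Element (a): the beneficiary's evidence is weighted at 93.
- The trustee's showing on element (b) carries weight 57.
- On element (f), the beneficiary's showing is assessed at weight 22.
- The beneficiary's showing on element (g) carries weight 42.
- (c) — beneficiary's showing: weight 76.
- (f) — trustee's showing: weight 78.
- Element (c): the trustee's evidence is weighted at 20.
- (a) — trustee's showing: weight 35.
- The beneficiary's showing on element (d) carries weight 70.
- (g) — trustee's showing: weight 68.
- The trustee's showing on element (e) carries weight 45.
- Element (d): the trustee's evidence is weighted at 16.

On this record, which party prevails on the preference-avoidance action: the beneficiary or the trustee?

— Issue I —
Stage I.1 — burden on beneficiary; standard: a more-likely-than-not showing (weight is at least 55).
    (a): 93 − 35 = 58 ≥ 55 [met]
  All elements met. The burden passes to the trustee.
Stage I.2 — burden on trustee; standard: a more-likely-than-not showing (weight is at least 55).
    (b): 57 ≥ 55 [met]
  All elements met. The burden passes to the beneficiary.
Stage I.3 — burden on beneficiary; standard: a more-likely-than-not showing (weight is at least 55).
    (c): 76 − 20 = 56 ≥ 55 [met]
    (d): 70 − 16 = 54 < 55 [not met]
  Not every element is met, so the beneficiary fails to carry Stage I.3.
The analysis ends at Stage I.3; the trustee prevails on this issue.
— Issue II —
At Stage II.1 the beneficiary must meet a preponderance (weight is at least 53): on (e) the weight is 90 less the opposing 45 gives net 45, < 53, so (e) does not meet the standard.
  Not every element is met, so the beneficiary fails to carry Stage II.1.
The analysis ends at Stage II.1; the trustee prevails on this issue.
Per-issue: Issue I → trustee; Issue II → trustee. The beneficiary must prevail on at least one issue; overall, the trustee prevails.

trustee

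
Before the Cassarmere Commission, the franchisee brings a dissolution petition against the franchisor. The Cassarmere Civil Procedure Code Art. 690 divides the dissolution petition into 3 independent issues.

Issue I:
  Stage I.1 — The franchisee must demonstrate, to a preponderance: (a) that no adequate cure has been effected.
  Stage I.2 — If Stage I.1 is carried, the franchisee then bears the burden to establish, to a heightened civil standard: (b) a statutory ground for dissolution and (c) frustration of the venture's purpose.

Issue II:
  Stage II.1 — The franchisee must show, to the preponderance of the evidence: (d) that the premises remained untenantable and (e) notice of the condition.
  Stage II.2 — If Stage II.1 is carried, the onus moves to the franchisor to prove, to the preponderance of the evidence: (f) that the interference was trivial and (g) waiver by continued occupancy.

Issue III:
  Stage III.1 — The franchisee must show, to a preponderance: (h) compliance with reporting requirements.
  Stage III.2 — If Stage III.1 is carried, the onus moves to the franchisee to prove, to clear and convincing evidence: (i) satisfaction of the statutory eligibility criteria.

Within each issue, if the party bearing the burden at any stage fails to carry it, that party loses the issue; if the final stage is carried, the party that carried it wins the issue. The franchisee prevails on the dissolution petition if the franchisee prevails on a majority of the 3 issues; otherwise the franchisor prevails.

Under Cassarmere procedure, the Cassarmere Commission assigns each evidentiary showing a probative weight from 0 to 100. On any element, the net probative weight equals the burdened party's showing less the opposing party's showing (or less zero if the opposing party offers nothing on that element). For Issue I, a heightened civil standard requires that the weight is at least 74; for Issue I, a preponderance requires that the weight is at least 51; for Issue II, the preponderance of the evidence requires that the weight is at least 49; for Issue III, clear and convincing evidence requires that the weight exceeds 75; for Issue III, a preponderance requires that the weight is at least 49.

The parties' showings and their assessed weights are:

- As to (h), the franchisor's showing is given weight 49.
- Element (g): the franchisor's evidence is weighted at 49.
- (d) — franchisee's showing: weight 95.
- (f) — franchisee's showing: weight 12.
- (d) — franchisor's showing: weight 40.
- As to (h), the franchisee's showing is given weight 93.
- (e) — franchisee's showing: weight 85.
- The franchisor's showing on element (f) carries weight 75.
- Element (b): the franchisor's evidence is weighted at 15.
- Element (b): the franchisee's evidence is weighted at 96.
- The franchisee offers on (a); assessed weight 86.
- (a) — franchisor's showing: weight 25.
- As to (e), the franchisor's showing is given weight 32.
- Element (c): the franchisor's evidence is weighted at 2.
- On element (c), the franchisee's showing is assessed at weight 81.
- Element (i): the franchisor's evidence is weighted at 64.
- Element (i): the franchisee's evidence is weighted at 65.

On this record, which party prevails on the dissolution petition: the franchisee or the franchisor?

— Issue I —
Stage I.1 (franchisee, a preponderance, weight is at least 51): (a) net 86−25=61 ≥ 51 — meets.
  Stage I.1 is satisfied; the franchisee continues to bear the burden.
Stage I.2 (franchisee, a heightened civil standard, weight is at least 74): (b) net 96−15=81 ≥ 74 — meets; (c) net 81−2=79 ≥ 74 — meets.
  Stage I.2 carried; the final stage is satisfied.
All stages carried — the franchisee prevails on this issue.
— Issue II —
Stage II.1 (franchisee, the preponderance of the evidence, weight is at least 49): (d) net 95−40=55 ≥ 49 — meets; (e) net 85−32=53 ≥ 49 — meets.
  The franchisee carries Stage II.1; the franchisor now bears the burden.
Stage II.2 (franchisor, the preponderance of the evidence, weight is at least 49): (f) net 75−12=63 ≥ 49 — meets; (g) 49 ≥ 49 — meets.
  All elements met at the final stage.
With every stage satisfied, the franchisor prevails on this issue.
— Issue III —
Stage III.1 (franchisee, a preponderance, weight is at least 49): (h) net 93−49=44 < 49 — fails.
  Stage III.1 not carried; the franchisee fails its burden.
The analysis ends at Stage III.1; the franchisor prevails on this issue.
Per-issue: Issue I → franchisee; Issue II → franchisor; Issue III → franchisor. The franchisee must prevail on a majority of issues; overall, the franchisor prevails.

franchisor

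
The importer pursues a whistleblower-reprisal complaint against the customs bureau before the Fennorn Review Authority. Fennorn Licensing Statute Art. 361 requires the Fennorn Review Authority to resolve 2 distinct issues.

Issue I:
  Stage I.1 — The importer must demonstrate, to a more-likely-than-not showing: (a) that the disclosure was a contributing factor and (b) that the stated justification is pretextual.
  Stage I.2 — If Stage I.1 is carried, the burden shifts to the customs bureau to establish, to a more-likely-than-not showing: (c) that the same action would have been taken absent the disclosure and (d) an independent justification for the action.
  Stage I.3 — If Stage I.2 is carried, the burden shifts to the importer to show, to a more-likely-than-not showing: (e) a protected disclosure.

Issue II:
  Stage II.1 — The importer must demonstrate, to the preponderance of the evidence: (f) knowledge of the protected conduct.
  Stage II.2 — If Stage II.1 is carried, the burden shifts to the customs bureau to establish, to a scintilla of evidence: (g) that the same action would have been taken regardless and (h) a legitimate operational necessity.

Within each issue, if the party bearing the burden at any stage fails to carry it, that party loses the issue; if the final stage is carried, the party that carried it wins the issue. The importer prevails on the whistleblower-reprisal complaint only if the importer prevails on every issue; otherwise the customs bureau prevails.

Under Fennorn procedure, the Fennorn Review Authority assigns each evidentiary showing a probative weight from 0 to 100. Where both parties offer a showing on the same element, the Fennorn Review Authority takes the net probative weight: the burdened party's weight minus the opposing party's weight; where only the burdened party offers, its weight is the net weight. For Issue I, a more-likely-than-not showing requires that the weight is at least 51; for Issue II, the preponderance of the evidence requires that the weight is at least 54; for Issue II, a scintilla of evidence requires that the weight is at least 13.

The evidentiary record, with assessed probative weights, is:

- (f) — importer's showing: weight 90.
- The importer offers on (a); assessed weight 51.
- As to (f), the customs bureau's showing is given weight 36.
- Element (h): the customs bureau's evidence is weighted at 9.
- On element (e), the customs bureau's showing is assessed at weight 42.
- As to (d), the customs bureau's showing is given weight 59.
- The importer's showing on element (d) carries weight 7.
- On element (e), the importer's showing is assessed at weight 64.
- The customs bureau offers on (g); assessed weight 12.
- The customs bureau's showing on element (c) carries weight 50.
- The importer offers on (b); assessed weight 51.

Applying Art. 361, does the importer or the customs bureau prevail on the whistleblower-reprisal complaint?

— Issue I —
At Stage I.1 the importer must meet a more-likely-than-not showing (weight is at least 51): on (a) the weight is 51, ≥ 51, so (a) meets the standard; on (b) the weight is 51, ≥ 51, so (b) meets the standard.
  Stage I.1 carried; the burden shifts to the customs bureau.
At Stage I.2 the customs bureau must meet a more-likely-than-not showing (weight is at least 51): on (c) the weight is 50, which does not reach 51, so (c) does not meet the standard; on (d) the weight is 59 less the opposing 7 gives net 52, ≥ 51, so (d) meets the standard.
  The customs bureau does not carry Stage I.2.
The importer prevails on this issue.
— Issue II —
At Stage II.1 the importer must meet the preponderance of the evidence (weight is at least 54): on (f) the weight is 90 less the opposing 36 gives net 54, which does reach 54, so (f) meets the standard.
  All elements met. The burden passes to the customs bureau.
At Stage II.2 the customs bureau must meet a scintilla of evidence (weight is at least 13): on (g) the weight is 12, < 13, so (g) does not meet the standard; on (h) the weight is 9, which does not reach 13, so (h) does not meet the standard.
  Stage II.2 not carried; the customs bureau fails its burden.
The importer prevails on this issue.
Per-issue: Issue I → importer; Issue II → importer. The importer must prevail on every issue; overall, the importer prevails.

importer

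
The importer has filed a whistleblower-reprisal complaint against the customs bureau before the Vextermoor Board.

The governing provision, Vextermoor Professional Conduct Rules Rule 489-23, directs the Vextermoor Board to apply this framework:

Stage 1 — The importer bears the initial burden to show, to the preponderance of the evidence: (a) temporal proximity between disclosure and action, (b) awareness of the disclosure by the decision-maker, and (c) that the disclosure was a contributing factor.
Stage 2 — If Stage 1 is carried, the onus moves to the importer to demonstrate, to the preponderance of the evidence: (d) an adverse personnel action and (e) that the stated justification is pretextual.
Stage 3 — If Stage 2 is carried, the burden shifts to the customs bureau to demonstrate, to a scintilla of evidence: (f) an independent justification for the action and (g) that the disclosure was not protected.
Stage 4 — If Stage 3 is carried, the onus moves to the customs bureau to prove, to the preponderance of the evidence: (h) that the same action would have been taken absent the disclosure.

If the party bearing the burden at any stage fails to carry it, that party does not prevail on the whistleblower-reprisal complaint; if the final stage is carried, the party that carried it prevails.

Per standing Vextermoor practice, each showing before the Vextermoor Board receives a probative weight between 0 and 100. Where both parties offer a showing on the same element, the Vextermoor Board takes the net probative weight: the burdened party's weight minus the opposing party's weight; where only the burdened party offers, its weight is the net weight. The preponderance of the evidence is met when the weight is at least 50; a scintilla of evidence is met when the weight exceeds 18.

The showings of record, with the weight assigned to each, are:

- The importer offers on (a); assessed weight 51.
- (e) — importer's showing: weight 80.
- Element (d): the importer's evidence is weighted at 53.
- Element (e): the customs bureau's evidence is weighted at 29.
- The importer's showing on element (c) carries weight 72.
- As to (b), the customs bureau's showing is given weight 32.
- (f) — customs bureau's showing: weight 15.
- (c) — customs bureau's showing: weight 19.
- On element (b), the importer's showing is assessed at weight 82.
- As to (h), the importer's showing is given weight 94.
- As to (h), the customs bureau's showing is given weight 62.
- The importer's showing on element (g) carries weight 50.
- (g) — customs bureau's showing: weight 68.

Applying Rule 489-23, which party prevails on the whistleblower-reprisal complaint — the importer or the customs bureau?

importer

Stage 1 (importer, the preponderance of the evidence, weight is at least 50): (a) 51 ≥ 50 — meets; (b) net 82−32=50 ≥ 50 — meets; (c) net 72−19=53 ≥ 50 — meets.
  All elements met. The importer retains the burden for Stage 2.
Stage 2 (importer, the preponderance of the evidence, weight is at least 50): (d) 53 ≥ 50 — meets; (e) net 80−29=51 ≥ 50 — meets.
  All elements met. The burden passes to the customs bureau.
Stage 3 (customs bureau, a scintilla of evidence, weight exceeds 18): (f) 15 ≤ 18 — fails; (g) net 68−50=18 ≤ 18 — fails.
  Not every element is met, so the customs bureau fails to carry Stage 3.
So the importer prevails.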